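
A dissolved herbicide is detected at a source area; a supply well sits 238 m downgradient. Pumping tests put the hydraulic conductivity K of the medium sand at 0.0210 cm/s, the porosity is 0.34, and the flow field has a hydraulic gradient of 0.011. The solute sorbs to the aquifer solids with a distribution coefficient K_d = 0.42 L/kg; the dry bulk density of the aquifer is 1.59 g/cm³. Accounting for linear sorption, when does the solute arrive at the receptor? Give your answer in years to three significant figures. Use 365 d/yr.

K = 0.0210 cm/s × 864 = 18.14 m/d
Specific discharge q = 18.14 × 0.011 = 0.1996 m/d
Average linear velocity = 0.1996 / 0.34 = 0.5870 m/d
Retardation R = 1 + ρ_b·K_d/n = 1 + 1.59×0.42/0.34 = 2.964
Contaminant velocity v_c = v/R = 0.5870/2.964 = 0.1980 m/d
t = L/v_c = 238/0.1980 = 1202 d
   = 1202/365 = 3.29 yr

3.29 years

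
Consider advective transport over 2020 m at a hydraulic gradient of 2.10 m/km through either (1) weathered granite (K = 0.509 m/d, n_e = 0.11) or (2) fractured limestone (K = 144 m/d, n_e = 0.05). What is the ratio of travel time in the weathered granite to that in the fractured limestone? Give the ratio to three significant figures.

Unit 1 (weathered granite): v = 0.509×0.0021/0.11 = 0.009717 m/d, t = 2020/0.009717 = 207900 d
Unit 2 (fractured limestone): v = 144×0.0021/0.05 = 6.048 m/d, t = 2020/6.048 = 334.0 d
t(weathered granite) / t(fractured limestone) = 207900/334.0 = 622

622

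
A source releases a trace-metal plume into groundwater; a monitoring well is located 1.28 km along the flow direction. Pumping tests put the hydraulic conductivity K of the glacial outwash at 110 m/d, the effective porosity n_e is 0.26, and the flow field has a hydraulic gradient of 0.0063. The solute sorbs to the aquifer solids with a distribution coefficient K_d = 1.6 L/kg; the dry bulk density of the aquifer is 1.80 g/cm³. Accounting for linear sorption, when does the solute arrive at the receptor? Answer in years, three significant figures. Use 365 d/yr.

15.9 years

q = Ki = 110 × 0.0063 = 0.6930 m/d
v_s = q/n_e = 0.6930/0.26 = 2.665 m/d
Retardation R = 1 + ρ_b·K_d/n = 1 + 1.80×1.6/0.26 = 12.08
Contaminant velocity v_c = v/R = 2.665/12.08 = 0.2207 m/d
L = 1.28 km = 1280 m
t = L/v_c = 1280/0.2207 = 5800 d
   = 5800/365 = 15.9 yr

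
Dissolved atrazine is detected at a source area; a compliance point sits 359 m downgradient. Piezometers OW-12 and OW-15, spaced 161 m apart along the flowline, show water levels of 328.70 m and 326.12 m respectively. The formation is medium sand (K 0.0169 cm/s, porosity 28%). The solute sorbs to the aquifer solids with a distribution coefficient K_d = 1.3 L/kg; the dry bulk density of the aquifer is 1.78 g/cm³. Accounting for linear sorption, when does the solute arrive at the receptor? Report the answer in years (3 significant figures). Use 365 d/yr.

10.9 years

Hydraulic gradient i = (328.70 − 326.12) / 161 = 2.58 / 161 = 0.01602
K = 0.0169 cm/s × 864 = 14.60 m/d
Specific discharge q = 14.60 × 0.01602 = 0.2340 m/d
v = Ki/n = 14.60·0.01602/0.28 = 0.8357 m/d
Retardation R = 1 + ρ_b·K_d/n = 1 + 1.78×1.3/0.28 = 9.264
Contaminant velocity v_c = v/R = 0.8357/9.264 = 0.09020 m/d
t = L/v_c = 359/0.09020 = 3980 d
   = 3980/365 = 10.9 yr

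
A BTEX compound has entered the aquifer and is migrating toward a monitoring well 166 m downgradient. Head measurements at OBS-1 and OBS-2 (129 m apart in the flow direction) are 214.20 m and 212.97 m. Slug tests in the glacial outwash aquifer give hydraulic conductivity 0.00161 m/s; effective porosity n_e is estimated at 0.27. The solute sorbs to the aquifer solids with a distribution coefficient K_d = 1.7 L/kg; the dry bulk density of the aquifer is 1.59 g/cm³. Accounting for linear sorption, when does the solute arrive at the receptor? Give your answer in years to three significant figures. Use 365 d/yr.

1.02 years

Hydraulic gradient i = (214.20 − 212.97) / 129 = 1.23 / 129 = 0.009535
K = 0.00161 m/s × 86400 s/d = 139.1 m/d
Darcy flux q = K·i = 139.1 × 0.009535 = 1.326 m/d
v = Ki/n = 139.1·0.009535/0.27 = 4.912 m/d
Retardation R = 1 + ρ_b·K_d/n = 1 + 1.59×1.7/0.27 = 11.01
Contaminant velocity v_c = v/R = 4.912/11.01 = 0.4461 m/d
t = L/v_c = 166/0.4461 = 372.1 d
   = 372.1/365 = 1.02 yr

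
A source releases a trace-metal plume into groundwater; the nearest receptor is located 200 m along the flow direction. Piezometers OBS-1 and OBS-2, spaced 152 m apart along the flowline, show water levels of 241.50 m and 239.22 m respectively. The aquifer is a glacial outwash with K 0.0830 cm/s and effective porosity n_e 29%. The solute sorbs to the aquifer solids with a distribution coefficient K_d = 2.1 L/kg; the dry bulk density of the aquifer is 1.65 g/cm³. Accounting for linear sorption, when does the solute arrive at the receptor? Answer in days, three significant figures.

698 days

Hydraulic gradient i = (241.50 − 239.22) / 152 = 2.28 / 152 = 0.01500
K = 0.0830 cm/s × 864 = 71.71 m/d
q = Ki = 71.71 × 0.01500 = 1.076 m/d
v_s = q/n_e = 1.076/0.29 = 3.709 m/d
Retardation R = 1 + ρ_b·K_d/n = 1 + 1.65×2.1/0.29 = 12.95
Contaminant velocity v_c = v/R = 3.709/12.95 = 0.2865 m/d
t = L/v_c = 200/0.2865 = 698.2 d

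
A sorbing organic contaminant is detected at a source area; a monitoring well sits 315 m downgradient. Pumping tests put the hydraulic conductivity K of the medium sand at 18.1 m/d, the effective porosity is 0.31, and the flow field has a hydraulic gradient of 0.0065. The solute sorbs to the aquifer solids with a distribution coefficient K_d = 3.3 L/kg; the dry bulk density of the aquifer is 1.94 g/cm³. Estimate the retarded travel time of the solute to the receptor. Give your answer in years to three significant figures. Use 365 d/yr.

49.2 years

Darcy flux q = K·i = 18.1 × 0.0065 = 0.1177 m/d
v = Ki/n = 18.1·0.0065/0.31 = 0.3795 m/d
Retardation R = 1 + ρ_b·K_d/n = 1 + 1.94×3.3/0.31 = 21.65
Contaminant velocity v_c = v/R = 0.3795/21.65 = 0.01753 m/d
t = L/v_c = 315/0.01753 = 17970 d
   = 17970/365 = 49.2 yr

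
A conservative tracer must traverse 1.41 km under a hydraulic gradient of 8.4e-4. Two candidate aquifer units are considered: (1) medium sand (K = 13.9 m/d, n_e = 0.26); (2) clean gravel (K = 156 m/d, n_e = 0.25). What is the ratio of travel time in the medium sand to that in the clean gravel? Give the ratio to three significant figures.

11.7

Unit 1 (medium sand): v = 13.9×8.4e-4/0.26 = 0.04491 m/d, t = 1410/0.04491 = 31400 d
Unit 2 (clean gravel): v = 156×8.4e-4/0.25 = 0.5242 m/d, t = 1410/0.5242 = 2690 d
t(medium sand) / t(clean gravel) = 31400/2690 = 11.7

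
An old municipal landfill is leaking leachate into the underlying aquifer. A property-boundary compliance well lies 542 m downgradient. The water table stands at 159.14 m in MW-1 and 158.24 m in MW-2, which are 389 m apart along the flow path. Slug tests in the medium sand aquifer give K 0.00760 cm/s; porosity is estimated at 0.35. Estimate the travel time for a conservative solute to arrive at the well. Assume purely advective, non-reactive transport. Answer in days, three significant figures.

Hydraulic gradient i = (159.14 − 158.24) / 389 = 0.90 / 389 = 0.002314
K = 0.00760 cm/s × 864 = 6.566 m/d
q = Ki = 6.566 × 0.002314 = 0.01519 m/d
Average linear velocity = 0.01519 / 0.35 = 0.04341 m/d
t = L / v = 542 / 0.04341 = 12490 d

12500 days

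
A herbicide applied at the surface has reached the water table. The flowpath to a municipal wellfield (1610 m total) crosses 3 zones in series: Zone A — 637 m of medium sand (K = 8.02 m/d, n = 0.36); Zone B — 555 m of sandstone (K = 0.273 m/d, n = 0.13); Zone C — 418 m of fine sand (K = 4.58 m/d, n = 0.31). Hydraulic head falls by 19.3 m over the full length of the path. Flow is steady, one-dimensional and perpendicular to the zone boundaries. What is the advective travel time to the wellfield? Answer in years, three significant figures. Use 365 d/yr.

Steady 1-D flow in series ⇒ the Darcy flux q is identical in every zone and the zone head losses add (resistances L/K in series).
Σ(L/K) = 637/8.02 + 555/0.273 + 418/4.58 = 79.43 + 2033 + 91.27 = 2204 d
q = ΔH / Σ(L/K) = 19.3 / 2204 = 0.008758 m/d (same in every zone)
Zone A: v = q/n = 0.008758/0.36 = 0.02433 m/d → t_A = 637/0.02433 = 26180 d
Zone B: v = q/n = 0.008758/0.13 = 0.06737 m/d → t_B = 555/0.06737 = 8238 d
Zone C: v = q/n = 0.008758/0.31 = 0.02825 m/d → t_C = 418/0.02825 = 14800 d
Total t = 26180 + 8238 + 14800 = 49220 d
   = 49220 / 365 = 135 yr

135 years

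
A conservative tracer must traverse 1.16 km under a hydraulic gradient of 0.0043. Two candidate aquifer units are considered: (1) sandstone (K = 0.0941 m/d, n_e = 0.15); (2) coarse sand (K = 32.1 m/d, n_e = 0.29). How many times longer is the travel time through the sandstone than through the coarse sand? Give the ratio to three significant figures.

176

Unit 1 (sandstone): v = 0.0941×0.0043/0.15 = 0.002698 m/d, t = 1160/0.002698 = 430000 d
Unit 2 (coarse sand): v = 32.1×0.0043/0.29 = 0.4760 m/d, t = 1160/0.4760 = 2437 d
t(sandstone) / t(coarse sand) = 430000/2437 = 176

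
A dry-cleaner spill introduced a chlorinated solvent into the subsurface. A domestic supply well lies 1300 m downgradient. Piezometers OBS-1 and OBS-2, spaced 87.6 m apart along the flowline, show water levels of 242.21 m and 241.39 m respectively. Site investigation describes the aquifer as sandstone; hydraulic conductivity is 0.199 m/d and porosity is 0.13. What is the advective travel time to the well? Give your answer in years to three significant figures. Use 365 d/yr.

Hydraulic gradient i = (242.21 − 241.39) / 87.6 = 0.82 / 87.6 = 0.009361
Specific discharge q = 0.199 × 0.009361 = 0.001863 m/d
Average linear velocity = 0.001863 / 0.13 = 0.01433 m/d
t = L / v = 1300 / 0.01433 = 90720 d
   = 90720 / 365 = 249 yr

249 years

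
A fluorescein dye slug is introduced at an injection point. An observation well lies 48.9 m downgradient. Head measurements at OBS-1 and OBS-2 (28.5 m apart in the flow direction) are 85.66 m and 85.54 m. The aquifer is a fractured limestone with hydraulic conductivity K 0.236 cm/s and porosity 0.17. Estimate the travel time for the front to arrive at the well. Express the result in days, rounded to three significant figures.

Hydraulic gradient i = (85.66 − 85.54) / 28.5 = 0.12 / 28.5 = 0.004211
K = 0.236 cm/s × 864 = 203.9 m/d
q = Ki = 203.9 × 0.004211 = 0.8585 m/d
Seepage velocity v = q / n = 0.8585 / 0.17 = 5.050 m/d
t = L / v = 48.9 / 5.050 = 9.683 d

9.68 days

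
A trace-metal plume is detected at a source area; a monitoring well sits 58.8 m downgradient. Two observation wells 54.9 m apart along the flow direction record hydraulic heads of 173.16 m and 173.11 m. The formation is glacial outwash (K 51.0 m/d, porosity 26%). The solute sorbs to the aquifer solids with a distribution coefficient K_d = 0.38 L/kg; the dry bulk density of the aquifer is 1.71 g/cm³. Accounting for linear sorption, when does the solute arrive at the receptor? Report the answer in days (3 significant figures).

Hydraulic gradient i = (173.16 − 173.11) / 54.9 = 0.05 / 54.9 = 9.107e-4
Darcy flux q = K·i = 51.0 × 9.107e-4 = 0.04645 m/d
Average linear velocity = 0.04645 / 0.26 = 0.1786 m/d
Retardation R = 1 + ρ_b·K_d/n = 1 + 1.71×0.38/0.26 = 3.499
Contaminant velocity v_c = v/R = 0.1786/3.499 = 0.05105 m/d
t = L/v_c = 58.8/0.05105 = 1152 d

1150 days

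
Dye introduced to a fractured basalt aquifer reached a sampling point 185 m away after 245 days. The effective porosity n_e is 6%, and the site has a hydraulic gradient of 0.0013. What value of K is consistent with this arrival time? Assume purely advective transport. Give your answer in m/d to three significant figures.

34.9 m/d

v = L / t = 185 / 245 = 0.7551 m/d
K = v · n / i = 0.7551 × 0.06 / 0.0013 = 34.9 m/d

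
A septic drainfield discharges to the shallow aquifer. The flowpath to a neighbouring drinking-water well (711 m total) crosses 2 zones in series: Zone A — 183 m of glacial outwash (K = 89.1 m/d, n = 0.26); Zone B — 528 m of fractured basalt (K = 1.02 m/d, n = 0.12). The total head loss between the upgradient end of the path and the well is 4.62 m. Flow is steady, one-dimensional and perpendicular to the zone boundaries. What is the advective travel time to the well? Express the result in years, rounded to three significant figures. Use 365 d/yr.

34.2 years

Steady 1-D flow in series ⇒ the Darcy flux q is identical in every zone and the zone head losses add (resistances L/K in series).
Σ(L/K) = 183/89.1 + 528/1.02 = 2.054 + 517.6 = 519.7 d
q = ΔH / Σ(L/K) = 4.62 / 519.7 = 0.008890 m/d (same in every zone)
Zone A: v = q/n = 0.008890/0.26 = 0.03419 m/d → t_A = 183/0.03419 = 5352 d
Zone B: v = q/n = 0.008890/0.12 = 0.07408 m/d → t_B = 528/0.07408 = 7127 d
Total t = 5352 + 7127 = 12480 d
   = 12480 / 365 = 34.2 yr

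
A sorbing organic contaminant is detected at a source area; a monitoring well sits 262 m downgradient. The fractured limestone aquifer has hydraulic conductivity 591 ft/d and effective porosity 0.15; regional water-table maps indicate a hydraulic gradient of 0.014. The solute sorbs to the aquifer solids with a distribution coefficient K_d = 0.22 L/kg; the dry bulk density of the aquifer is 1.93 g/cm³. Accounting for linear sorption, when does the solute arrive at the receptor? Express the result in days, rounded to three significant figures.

59.7 days

K = 591 ft/d × 0.3048 = 180.1 m/d
Specific discharge q = 180.1 × 0.014 = 2.522 m/d
v_s = q/n_e = 2.522/0.15 = 16.81 m/d
Retardation R = 1 + ρ_b·K_d/n = 1 + 1.93×0.22/0.15 = 3.831
Contaminant velocity v_c = v/R = 16.81/3.831 = 4.389 m/d
t = L/v_c = 262/4.389 = 59.69 d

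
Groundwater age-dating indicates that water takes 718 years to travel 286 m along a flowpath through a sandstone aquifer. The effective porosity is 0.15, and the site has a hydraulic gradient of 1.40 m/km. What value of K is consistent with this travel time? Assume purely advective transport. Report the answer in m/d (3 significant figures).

0.117 m/d

t = 718 years = 262100 d
v = L / t = 286 / 262100 = 0.001091 m/d
K = v · n / i = 0.001091 × 0.15 / 0.0014 = 0.117 m/d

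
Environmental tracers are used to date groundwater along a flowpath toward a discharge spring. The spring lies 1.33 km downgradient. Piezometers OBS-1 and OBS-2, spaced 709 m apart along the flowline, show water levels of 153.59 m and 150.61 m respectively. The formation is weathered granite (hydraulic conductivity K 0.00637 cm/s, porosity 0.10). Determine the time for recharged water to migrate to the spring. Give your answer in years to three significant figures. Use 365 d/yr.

15.8 years

Hydraulic gradient i = (153.59 − 150.61) / 709 = 2.98 / 709 = 0.004203
K = 0.00637 cm/s × 864 = 5.504 m/d
Specific discharge q = 5.504 × 0.004203 = 0.02313 m/d
Average linear velocity = 0.02313 / 0.10 = 0.2313 m/d
L = 1.33 km = 1330 m
t = L / v = 1330 / 0.2313 = 5749 d
   = 5749 / 365 = 15.8 yr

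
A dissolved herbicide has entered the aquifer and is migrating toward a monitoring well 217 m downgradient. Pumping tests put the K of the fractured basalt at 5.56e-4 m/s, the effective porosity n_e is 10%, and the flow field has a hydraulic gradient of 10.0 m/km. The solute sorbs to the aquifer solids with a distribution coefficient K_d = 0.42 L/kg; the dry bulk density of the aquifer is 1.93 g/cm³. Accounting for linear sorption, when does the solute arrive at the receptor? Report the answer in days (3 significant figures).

411 days

K = 5.56e-4 m/s × 86400 s/d = 48.04 m/d
q = Ki = 48.04 × 0.010 = 0.4804 m/d
v = Ki/n = 48.04·0.010/0.10 = 4.804 m/d
Retardation R = 1 + ρ_b·K_d/n = 1 + 1.93×0.42/0.10 = 9.106
Contaminant velocity v_c = v/R = 4.804/9.106 = 0.5275 m/d
t = L/v_c = 217/0.5275 = 411.3 d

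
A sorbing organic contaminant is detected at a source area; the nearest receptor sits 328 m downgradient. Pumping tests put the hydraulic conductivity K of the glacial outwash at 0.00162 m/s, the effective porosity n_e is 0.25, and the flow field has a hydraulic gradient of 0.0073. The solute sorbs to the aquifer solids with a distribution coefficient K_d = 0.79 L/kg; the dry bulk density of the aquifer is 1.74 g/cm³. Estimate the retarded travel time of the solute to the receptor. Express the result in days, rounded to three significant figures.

522 days

K = 0.00162 m/s × 86400 s/d = 140.0 m/d
Specific discharge q = 140.0 × 0.0073 = 1.022 m/d
v_s = q/n_e = 1.022/0.25 = 4.087 m/d
Retardation R = 1 + ρ_b·K_d/n = 1 + 1.74×0.79/0.25 = 6.498
Contaminant velocity v_c = v/R = 4.087/6.498 = 0.6289 m/d
t = L/v_c = 328/0.6289 = 521.5 d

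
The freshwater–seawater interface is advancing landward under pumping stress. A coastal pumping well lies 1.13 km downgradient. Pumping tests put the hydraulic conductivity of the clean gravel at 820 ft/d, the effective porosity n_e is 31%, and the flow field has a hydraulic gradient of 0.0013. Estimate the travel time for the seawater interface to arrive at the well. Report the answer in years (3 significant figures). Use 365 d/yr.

2.95 years

K = 820 ft/d × 0.3048 = 249.9 m/d
Darcy flux q = K·i = 249.9 × 0.0013 = 0.3249 m/d
Seepage velocity v = q / n = 0.3249 / 0.31 = 1.048 m/d
L = 1.13 km = 1130 m
t = L / v = 1130 / 1.048 = 1078 d
   = 1078 / 365 = 2.95 yr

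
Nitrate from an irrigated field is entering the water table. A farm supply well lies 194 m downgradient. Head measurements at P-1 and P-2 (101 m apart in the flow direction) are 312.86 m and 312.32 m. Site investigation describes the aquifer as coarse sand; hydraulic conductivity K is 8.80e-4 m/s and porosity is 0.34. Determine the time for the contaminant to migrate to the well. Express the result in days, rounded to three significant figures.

162 days

Hydraulic gradient i = (312.86 − 312.32) / 101 = 0.54 / 101 = 0.005347
K = 8.80e-4 m/s × 86400 s/d = 76.03 m/d
Specific discharge q = 76.03 × 0.005347 = 0.4065 m/d
Seepage velocity v = q / n = 0.4065 / 0.34 = 1.196 m/d
t = L / v = 194 / 1.196 = 162.3 d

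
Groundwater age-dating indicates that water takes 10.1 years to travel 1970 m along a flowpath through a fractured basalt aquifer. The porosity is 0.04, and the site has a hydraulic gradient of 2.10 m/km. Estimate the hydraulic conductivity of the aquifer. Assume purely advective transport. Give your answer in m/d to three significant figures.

10.2 m/d

t = 10.1 years = 3687 d
v = L / t = 1970 / 3687 = 0.5344 m/d
K = v · n / i = 0.5344 × 0.04 / 0.0021 = 10.2 m/d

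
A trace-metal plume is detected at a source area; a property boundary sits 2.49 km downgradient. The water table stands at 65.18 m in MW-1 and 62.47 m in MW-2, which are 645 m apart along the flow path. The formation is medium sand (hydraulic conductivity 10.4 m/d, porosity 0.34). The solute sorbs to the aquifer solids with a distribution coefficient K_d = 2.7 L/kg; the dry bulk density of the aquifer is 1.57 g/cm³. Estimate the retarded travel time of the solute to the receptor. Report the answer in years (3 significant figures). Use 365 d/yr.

Hydraulic gradient i = (65.18 − 62.47) / 645 = 2.71 / 645 = 0.004202
Specific discharge q = 10.4 × 0.004202 = 0.04370 m/d
Seepage velocity v = q / n = 0.04370 / 0.34 = 0.1285 m/d
Retardation R = 1 + ρ_b·K_d/n = 1 + 1.57×2.7/0.34 = 13.47
Contaminant velocity v_c = v/R = 0.1285/13.47 = 0.009543 m/d
L = 2.49 km = 2490 m
t = L/v_c = 2490/0.009543 = 260900 d
   = 260900/365 = 715 yr

715 years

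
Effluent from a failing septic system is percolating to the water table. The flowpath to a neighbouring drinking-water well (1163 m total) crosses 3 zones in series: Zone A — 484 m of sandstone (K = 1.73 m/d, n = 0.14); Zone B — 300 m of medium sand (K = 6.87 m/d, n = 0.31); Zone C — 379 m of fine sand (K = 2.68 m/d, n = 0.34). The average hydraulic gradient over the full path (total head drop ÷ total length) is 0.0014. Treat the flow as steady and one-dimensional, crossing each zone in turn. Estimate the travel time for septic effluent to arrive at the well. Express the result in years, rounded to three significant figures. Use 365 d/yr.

Steady 1-D flow in series ⇒ the Darcy flux q is identical in every zone and the zone head losses add (resistances L/K in series).
Σ(L/K) = 484/1.73 + 300/6.87 + 379/2.68 = 279.8 + 43.67 + 141.4 = 464.9 d
K_eq = L_total / Σ(L/K) = 1163 / 464.9 = 2.502 m/d
q = K_eq · i = 2.502 × 0.0014 = 0.003503 m/d (same in every zone)
Zone A: v = q/n = 0.003503/0.14 = 0.02502 m/d → t_A = 484/0.02502 = 19350 d
Zone B: v = q/n = 0.003503/0.31 = 0.01130 m/d → t_B = 300/0.01130 = 26550 d
Zone C: v = q/n = 0.003503/0.34 = 0.01030 m/d → t_C = 379/0.01030 = 36790 d
Total t = 19350 + 26550 + 36790 = 82690 d
   = 82690 / 365 = 227 yr

227 years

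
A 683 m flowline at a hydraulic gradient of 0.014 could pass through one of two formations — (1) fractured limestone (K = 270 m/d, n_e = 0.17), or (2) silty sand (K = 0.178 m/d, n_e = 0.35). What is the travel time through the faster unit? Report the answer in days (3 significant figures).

30.7 days

Unit 1 (fractured limestone): v = 270×0.014/0.17 = 22.24 m/d, t = 683/22.24 = 30.72 d
Unit 2 (silty sand): v = 0.178×0.014/0.35 = 0.007120 m/d, t = 683/0.007120 = 95930 d
Faster unit: t = 30.7 d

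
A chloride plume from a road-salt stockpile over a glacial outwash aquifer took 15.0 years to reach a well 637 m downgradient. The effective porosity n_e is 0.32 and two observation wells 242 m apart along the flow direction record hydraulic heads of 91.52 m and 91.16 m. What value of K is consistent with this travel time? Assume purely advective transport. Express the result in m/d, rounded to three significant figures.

25.0 m/d

Hydraulic gradient i = (91.52 − 91.16) / 242 = 0.36 / 242 = 0.001488
t = 15.0 years = 5475 d
v = L / t = 637 / 5475 = 0.1163 m/d
K = v · n / i = 0.1163 × 0.32 / 0.001488 = 25.0 m/d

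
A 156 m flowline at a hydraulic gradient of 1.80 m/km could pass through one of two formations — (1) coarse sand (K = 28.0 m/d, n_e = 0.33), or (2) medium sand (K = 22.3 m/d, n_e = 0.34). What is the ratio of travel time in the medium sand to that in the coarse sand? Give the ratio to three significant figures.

Unit 1 (coarse sand): v = 28.0×0.0018/0.33 = 0.1527 m/d, t = 156/0.1527 = 1021 d
Unit 2 (medium sand): v = 22.3×0.0018/0.34 = 0.1181 m/d, t = 156/0.1181 = 1321 d
t(medium sand) / t(coarse sand) = 1321/1021 = 1.29

1.29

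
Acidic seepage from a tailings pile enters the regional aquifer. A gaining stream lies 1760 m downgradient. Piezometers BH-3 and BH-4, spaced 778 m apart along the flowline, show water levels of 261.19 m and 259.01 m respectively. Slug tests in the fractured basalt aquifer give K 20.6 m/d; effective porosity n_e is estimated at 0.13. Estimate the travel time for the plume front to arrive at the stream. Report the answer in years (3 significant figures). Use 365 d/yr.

10.9 years

Hydraulic gradient i = (261.19 − 259.01) / 778 = 2.18 / 778 = 0.002802
Darcy flux q = K·i = 20.6 × 0.002802 = 0.05772 m/d
v_s = q/n_e = 0.05772/0.13 = 0.4440 m/d
t = L / v = 1760 / 0.4440 = 3964 d
   = 3964 / 365 = 10.9 yr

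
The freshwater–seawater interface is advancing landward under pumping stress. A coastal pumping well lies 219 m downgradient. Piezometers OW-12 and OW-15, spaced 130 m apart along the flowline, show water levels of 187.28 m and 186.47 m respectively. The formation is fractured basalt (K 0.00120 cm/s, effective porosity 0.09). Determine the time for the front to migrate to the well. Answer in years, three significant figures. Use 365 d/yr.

Hydraulic gradient i = (187.28 − 186.47) / 130 = 0.81 / 130 = 0.006231
K = 0.00120 cm/s × 864 = 1.037 m/d
Specific discharge q = 1.037 × 0.006231 = 0.006460 m/d
Average linear velocity = 0.006460 / 0.09 = 0.07178 m/d
t = L / v = 219 / 0.07178 = 3051 d
   = 3051 / 365 = 8.36 yr

8.36 years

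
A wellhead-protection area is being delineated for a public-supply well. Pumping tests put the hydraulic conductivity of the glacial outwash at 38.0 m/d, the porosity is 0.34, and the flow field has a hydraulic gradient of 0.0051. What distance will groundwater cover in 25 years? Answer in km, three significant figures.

5.20 km

q = Ki = 38.0 × 0.0051 = 0.1938 m/d
v = Ki/n = 38.0·0.0051/0.34 = 0.5700 m/d
T = 25 yr × 365 = 9125 d
L = v × T = 0.5700 × 9125 = 5201 m
   = 5.20 km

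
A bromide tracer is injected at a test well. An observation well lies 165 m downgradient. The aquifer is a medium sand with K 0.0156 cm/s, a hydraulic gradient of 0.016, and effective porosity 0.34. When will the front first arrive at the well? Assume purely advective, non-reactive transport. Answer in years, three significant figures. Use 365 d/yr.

0.713 years

K = 0.0156 cm/s × 864 = 13.48 m/d
Darcy flux q = K·i = 13.48 × 0.016 = 0.2157 m/d
v = Ki/n = 13.48·0.016/0.34 = 0.6343 m/d
t = L / v = 165 / 0.6343 = 260.1 d
   = 260.1 / 365 = 0.713 yr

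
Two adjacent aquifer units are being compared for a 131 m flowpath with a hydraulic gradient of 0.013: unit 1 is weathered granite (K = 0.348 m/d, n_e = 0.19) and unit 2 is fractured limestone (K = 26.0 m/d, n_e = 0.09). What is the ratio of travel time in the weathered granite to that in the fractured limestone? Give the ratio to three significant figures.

Unit 1 (weathered granite): v = 0.348×0.013/0.19 = 0.02381 m/d, t = 131/0.02381 = 5502 d
Unit 2 (fractured limestone): v = 26.0×0.013/0.09 = 3.756 m/d, t = 131/3.756 = 34.88 d
t(weathered granite) / t(fractured limestone) = 5502/34.88 = 158

158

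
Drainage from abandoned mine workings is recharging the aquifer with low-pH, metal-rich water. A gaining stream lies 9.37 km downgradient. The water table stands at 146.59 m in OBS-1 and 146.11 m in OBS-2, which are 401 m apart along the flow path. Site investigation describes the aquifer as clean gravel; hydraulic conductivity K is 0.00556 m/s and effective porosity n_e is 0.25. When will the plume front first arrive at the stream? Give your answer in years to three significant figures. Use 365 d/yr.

11.2 years

Hydraulic gradient i = (146.59 − 146.11) / 401 = 0.48 / 401 = 0.001197
K = 0.00556 m/s × 86400 s/d = 480.4 m/d
Darcy flux q = K·i = 480.4 × 0.001197 = 0.5750 m/d
v_s = q/n_e = 0.5750/0.25 = 2.300 m/d
L = 9.37 km = 9370 m
t = L / v = 9370 / 2.300 = 4074 d
   = 4074 / 365 = 11.2 yr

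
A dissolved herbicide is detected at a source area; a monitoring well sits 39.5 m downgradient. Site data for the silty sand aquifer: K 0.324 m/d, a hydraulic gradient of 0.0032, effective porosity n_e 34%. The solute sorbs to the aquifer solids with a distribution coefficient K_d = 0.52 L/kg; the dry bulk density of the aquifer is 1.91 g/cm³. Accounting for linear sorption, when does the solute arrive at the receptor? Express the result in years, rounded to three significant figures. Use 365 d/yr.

Darcy flux q = K·i = 0.324 × 0.0032 = 0.001037 m/d
v = Ki/n = 0.324·0.0032/0.34 = 0.003049 m/d
Retardation R = 1 + ρ_b·K_d/n = 1 + 1.91×0.52/0.34 = 3.921
Contaminant velocity v_c = v/R = 0.003049/3.921 = 7.777e-4 m/d
t = L/v_c = 39.5/7.777e-4 = 50790 d
   = 50790/365 = 139 yr

139 years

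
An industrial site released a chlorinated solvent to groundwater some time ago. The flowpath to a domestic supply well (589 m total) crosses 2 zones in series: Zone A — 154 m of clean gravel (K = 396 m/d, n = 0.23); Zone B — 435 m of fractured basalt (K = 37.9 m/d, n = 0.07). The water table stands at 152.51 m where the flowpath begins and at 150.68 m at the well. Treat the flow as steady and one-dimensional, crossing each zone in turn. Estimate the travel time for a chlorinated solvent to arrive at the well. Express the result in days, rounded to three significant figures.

427 days

Total head drop ΔH = 152.51 − 150.68 = 1.83 m
Steady 1-D flow in series ⇒ the Darcy flux q is identical in every zone and the zone head losses add (resistances L/K in series).
Σ(L/K) = 154/396 + 435/37.9 = 0.3889 + 11.48 = 11.87 d
q = ΔH / Σ(L/K) = 1.83 / 11.87 = 0.1542 m/d (same in every zone)
Zone A: v = q/n = 0.1542/0.23 = 0.6705 m/d → t_A = 154/0.6705 = 229.7 d
Zone B: v = q/n = 0.1542/0.07 = 2.203 m/d → t_B = 435/2.203 = 197.5 d
Total t = 229.7 + 197.5 = 427.1 d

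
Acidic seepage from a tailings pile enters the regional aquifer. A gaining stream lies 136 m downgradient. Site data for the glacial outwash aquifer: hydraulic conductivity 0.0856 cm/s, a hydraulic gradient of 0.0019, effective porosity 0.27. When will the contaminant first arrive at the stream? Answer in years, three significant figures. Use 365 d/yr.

0.716 years

K = 0.0856 cm/s × 864 = 73.96 m/d
q = Ki = 73.96 × 0.0019 = 0.1405 m/d
v_s = q/n_e = 0.1405/0.27 = 0.5204 m/d
t = L / v = 136 / 0.5204 = 261.3 d
   = 261.3 / 365 = 0.716 yr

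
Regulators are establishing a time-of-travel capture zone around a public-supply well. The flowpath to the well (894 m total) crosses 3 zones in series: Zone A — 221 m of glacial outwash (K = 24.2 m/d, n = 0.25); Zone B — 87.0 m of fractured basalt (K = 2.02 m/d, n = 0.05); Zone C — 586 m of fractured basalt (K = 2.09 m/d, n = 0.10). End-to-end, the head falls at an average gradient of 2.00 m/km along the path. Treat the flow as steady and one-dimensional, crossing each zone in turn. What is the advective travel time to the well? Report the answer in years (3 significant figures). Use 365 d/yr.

60.2 years

Continuity: the same q passes through each zone, so ΔH = q·Σ(L_j/K_j) — the zones act as resistances in series.
Σ(L/K) = 221/24.2 + 87.0/2.02 + 586/2.09 = 9.132 + 43.07 + 280.4 = 332.6 d
K_eq = L_total / Σ(L/K) = 894 / 332.6 = 2.688 m/d
q = K_eq · i = 2.688 × 0.0020 = 0.005376 m/d (same in every zone)
Zone A: v = q/n = 0.005376/0.25 = 0.02150 m/d → t_A = 221/0.02150 = 10280 d
Zone B: v = q/n = 0.005376/0.05 = 0.1075 m/d → t_B = 87.0/0.1075 = 809.1 d
Zone C: v = q/n = 0.005376/0.10 = 0.05376 m/d → t_C = 586/0.05376 = 10900 d
Total t = 10280 + 809.1 + 10900 = 21990 d
   = 21990 / 365 = 60.2 yr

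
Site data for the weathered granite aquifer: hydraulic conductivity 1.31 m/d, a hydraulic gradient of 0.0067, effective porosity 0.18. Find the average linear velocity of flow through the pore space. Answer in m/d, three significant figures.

0.0488 m/d

q = Ki = 1.31 × 0.0067 = 0.008777 m/d
Seepage velocity v = q / n = 0.008777 / 0.18 = 0.04876 m/d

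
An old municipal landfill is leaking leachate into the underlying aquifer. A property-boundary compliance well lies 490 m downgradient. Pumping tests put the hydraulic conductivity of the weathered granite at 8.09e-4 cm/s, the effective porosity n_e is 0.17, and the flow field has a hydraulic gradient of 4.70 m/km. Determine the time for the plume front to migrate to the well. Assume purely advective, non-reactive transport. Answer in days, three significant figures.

25400 days

K = 8.09e-4 cm/s × 864 = 0.6990 m/d
q = Ki = 0.6990 × 0.0047 = 0.003285 m/d
v = Ki/n = 0.6990·0.0047/0.17 = 0.01932 m/d
t = L / v = 490 / 0.01932 = 25360 d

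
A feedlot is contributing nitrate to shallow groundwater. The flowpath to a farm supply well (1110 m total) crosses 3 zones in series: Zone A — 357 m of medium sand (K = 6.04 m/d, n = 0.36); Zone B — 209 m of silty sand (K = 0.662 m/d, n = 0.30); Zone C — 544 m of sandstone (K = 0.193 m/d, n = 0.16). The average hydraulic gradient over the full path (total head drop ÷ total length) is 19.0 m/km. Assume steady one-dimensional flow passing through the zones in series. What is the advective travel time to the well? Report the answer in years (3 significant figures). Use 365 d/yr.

Continuity: the same q passes through each zone, so ΔH = q·Σ(L_j/K_j) — the zones act as resistances in series.
Σ(L/K) = 357/6.04 + 209/0.662 + 544/0.193 = 59.11 + 315.7 + 2819 = 3193 d
K_eq = L_total / Σ(L/K) = 1110 / 3193 = 0.3476 m/d
q = K_eq · i = 0.3476 × 0.019 = 0.006604 m/d (same in every zone)
Zone A: v = q/n = 0.006604/0.36 = 0.01834 m/d → t_A = 357/0.01834 = 19460 d
Zone B: v = q/n = 0.006604/0.30 = 0.02201 m/d → t_B = 209/0.02201 = 9494 d
Zone C: v = q/n = 0.006604/0.16 = 0.04128 m/d → t_C = 544/0.04128 = 13180 d
Total t = 19460 + 9494 + 13180 = 42130 d
   = 42130 / 365 = 115 yr

115 years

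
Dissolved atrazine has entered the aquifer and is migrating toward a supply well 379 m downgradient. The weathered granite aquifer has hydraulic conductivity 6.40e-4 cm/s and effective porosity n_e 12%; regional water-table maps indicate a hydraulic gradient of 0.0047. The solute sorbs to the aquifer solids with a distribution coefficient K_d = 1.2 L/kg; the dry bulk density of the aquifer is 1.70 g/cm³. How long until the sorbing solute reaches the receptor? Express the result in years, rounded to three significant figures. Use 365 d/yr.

863 years

K = 6.40e-4 cm/s × 864 = 0.5530 m/d
q = Ki = 0.5530 × 0.0047 = 0.002599 m/d
Average linear velocity = 0.002599 / 0.12 = 0.02166 m/d
Retardation R = 1 + ρ_b·K_d/n = 1 + 1.70×1.2/0.12 = 18.00
Contaminant velocity v_c = v/R = 0.02166/18.00 = 0.001203 m/d
t = L/v_c = 379/0.001203 = 315000 d
   = 315000/365 = 863 yr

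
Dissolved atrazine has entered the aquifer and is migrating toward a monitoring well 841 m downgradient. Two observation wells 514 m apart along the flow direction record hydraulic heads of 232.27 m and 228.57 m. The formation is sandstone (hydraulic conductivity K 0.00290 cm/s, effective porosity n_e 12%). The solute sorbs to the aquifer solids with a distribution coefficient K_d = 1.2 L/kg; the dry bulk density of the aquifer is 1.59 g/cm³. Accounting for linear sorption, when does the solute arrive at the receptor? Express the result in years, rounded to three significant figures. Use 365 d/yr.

259 years

Hydraulic gradient i = (232.27 − 228.57) / 514 = 3.70 / 514 = 0.007198
K = 0.00290 cm/s × 864 = 2.506 m/d
Specific discharge q = 2.506 × 0.007198 = 0.01804 m/d
v_s = q/n_e = 0.01804/0.12 = 0.1503 m/d
Retardation R = 1 + ρ_b·K_d/n = 1 + 1.59×1.2/0.12 = 16.90
Contaminant velocity v_c = v/R = 0.1503/16.90 = 0.008894 m/d
t = L/v_c = 841/0.008894 = 94560 d
   = 94560/365 = 259 yr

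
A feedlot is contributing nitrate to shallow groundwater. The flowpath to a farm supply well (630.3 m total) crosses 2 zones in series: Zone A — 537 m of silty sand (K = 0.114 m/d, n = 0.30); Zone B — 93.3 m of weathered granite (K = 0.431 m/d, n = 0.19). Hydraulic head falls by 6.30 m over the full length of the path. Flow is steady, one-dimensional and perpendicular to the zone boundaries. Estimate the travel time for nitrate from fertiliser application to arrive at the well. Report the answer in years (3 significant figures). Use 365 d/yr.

383 years

Steady 1-D flow in series ⇒ the Darcy flux q is identical in every zone and the zone head losses add (resistances L/K in series).
Σ(L/K) = 537/0.114 + 93.3/0.431 = 4711 + 216.5 = 4927 d
q = ΔH / Σ(L/K) = 6.30 / 4927 = 0.001279 m/d (same in every zone)
Zone A: v = q/n = 0.001279/0.30 = 0.004262 m/d → t_A = 537/0.004262 = 126000 d
Zone B: v = q/n = 0.001279/0.19 = 0.006730 m/d → t_B = 93.3/0.006730 = 13860 d
Total t = 126000 + 13860 = 139900 d
   = 139900 / 365 = 383 yr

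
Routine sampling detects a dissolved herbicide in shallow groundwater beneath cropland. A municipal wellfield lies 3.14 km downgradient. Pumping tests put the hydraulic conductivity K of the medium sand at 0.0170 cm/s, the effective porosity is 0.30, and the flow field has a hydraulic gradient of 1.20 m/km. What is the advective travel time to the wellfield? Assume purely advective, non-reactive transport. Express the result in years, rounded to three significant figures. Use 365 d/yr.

K = 0.0170 cm/s × 864 = 14.69 m/d
Specific discharge q = 14.69 × 0.0012 = 0.01763 m/d
v_s = q/n_e = 0.01763/0.30 = 0.05875 m/d
L = 3.14 km = 3140 m
t = L / v = 3140 / 0.05875 = 53440 d
   = 53440 / 365 = 146 yr

146 years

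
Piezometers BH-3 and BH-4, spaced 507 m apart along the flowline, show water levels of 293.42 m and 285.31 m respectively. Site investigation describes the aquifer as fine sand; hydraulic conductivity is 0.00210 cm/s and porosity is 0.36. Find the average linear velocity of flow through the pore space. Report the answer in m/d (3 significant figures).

Hydraulic gradient i = (293.42 − 285.31) / 507 = 8.11 / 507 = 0.01600
K = 0.00210 cm/s × 864 = 1.814 m/d
Darcy flux q = K·i = 1.814 × 0.01600 = 0.02902 m/d
Average linear velocity = 0.02902 / 0.36 = 0.08062 m/d

0.0806 m/d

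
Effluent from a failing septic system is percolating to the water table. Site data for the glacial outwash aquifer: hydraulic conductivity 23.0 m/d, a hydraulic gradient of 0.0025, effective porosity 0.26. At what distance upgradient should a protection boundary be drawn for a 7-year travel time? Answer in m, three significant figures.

565 m

Specific discharge q = 23.0 × 0.0025 = 0.05750 m/d
v = Ki/n = 23.0·0.0025/0.26 = 0.2212 m/d
T = 7 yr × 365 = 2555 d
L = v × T = 0.2212 × 2555 = 565.0 m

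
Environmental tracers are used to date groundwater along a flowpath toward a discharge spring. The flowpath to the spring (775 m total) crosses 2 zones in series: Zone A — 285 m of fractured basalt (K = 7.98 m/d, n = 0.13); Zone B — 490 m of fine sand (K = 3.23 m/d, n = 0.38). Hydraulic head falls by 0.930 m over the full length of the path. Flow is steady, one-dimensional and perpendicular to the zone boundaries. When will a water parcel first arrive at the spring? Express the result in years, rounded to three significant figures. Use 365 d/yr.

123 years

Continuity: the same q passes through each zone, so ΔH = q·Σ(L_j/K_j) — the zones act as resistances in series.
Σ(L/K) = 285/7.98 + 490/3.23 = 35.71 + 151.7 = 187.4 d
q = ΔH / Σ(L/K) = 0.930 / 187.4 = 0.004962 m/d (same in every zone)
Zone A: v = q/n = 0.004962/0.13 = 0.03817 m/d → t_A = 285/0.03817 = 7466 d
Zone B: v = q/n = 0.004962/0.38 = 0.01306 m/d → t_B = 490/0.01306 = 37520 d
Total t = 7466 + 37520 = 44990 d
   = 44990 / 365 = 123 yr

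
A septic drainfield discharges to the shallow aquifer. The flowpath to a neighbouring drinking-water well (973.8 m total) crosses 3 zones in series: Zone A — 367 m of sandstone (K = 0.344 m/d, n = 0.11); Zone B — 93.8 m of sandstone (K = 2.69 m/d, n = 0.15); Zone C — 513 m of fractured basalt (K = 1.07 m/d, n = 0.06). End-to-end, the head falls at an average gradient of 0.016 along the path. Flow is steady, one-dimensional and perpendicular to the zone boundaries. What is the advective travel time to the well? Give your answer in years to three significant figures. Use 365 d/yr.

23.7 years

For zones in series the flux q is common to all zones; the equivalent conductivity is the harmonic (thickness-weighted) mean, K_eq = L_total / Σ(L_j/K_j).
Σ(L/K) = 367/0.344 + 93.8/2.69 + 513/1.07 = 1067 + 34.87 + 479.4 = 1581 d
K_eq = L_total / Σ(L/K) = 973.8 / 1581 = 0.6159 m/d
q = K_eq · i = 0.6159 × 0.016 = 0.009854 m/d (same in every zone)
Zone A: v = q/n = 0.009854/0.11 = 0.08958 m/d → t_A = 367/0.08958 = 4097 d
Zone B: v = q/n = 0.009854/0.15 = 0.06569 m/d → t_B = 93.8/0.06569 = 1428 d
Zone C: v = q/n = 0.009854/0.06 = 0.1642 m/d → t_C = 513/0.1642 = 3124 d
Total t = 4097 + 1428 + 3124 = 8648 d
   = 8648 / 365 = 23.7 yr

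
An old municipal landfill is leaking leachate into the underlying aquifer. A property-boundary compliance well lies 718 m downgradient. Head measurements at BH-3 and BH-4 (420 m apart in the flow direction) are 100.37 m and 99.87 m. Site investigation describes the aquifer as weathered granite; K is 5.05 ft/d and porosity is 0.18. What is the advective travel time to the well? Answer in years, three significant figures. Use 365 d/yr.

193 years

Hydraulic gradient i = (100.37 − 99.87) / 420 = 0.50 / 420 = 0.001190
K = 5.05 ft/d × 0.3048 = 1.539 m/d
Darcy flux q = K·i = 1.539 × 0.001190 = 0.001832 m/d
Average linear velocity = 0.001832 / 0.18 = 0.01018 m/d
t = L / v = 718 / 0.01018 = 70530 d
   = 70530 / 365 = 193 yr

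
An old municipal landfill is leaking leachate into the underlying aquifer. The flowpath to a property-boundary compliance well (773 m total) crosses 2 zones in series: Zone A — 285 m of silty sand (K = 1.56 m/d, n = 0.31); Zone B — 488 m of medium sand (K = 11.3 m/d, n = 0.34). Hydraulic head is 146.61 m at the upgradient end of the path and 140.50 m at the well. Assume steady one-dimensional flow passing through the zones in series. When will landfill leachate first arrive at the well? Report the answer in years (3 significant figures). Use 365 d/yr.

25.8 years

Total head drop ΔH = 146.61 − 140.50 = 6.11 m
Continuity: the same q passes through each zone, so ΔH = q·Σ(L_j/K_j) — the zones act as resistances in series.
Σ(L/K) = 285/1.56 + 488/11.3 = 182.7 + 43.19 = 225.9 d
q = ΔH / Σ(L/K) = 6.11 / 225.9 = 0.02705 m/d (same in every zone)
Zone A: v = q/n = 0.02705/0.31 = 0.08726 m/d → t_A = 285/0.08726 = 3266 d
Zone B: v = q/n = 0.02705/0.34 = 0.07956 m/d → t_B = 488/0.07956 = 6134 d
Total t = 3266 + 6134 = 9400 d
   = 9400 / 365 = 25.8 yr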